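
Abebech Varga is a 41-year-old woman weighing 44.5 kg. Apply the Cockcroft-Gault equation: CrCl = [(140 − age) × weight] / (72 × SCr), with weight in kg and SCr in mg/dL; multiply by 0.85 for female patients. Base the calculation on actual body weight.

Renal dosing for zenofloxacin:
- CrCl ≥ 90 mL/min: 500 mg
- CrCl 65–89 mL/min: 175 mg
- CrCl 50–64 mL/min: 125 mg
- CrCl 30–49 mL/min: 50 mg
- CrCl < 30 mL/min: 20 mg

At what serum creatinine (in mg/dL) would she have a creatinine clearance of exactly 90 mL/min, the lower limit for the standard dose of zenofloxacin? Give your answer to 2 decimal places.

Standard dose requires CrCl ≥ 90 mL/min.
Set (140 − 41) × 44.5 × 0.85 / (72 × SCr) = 90
SCr = (140 − 41) × 44.5 × 0.85 / (72 × 90) = 0.578 mg/dL

0.58 mg/dL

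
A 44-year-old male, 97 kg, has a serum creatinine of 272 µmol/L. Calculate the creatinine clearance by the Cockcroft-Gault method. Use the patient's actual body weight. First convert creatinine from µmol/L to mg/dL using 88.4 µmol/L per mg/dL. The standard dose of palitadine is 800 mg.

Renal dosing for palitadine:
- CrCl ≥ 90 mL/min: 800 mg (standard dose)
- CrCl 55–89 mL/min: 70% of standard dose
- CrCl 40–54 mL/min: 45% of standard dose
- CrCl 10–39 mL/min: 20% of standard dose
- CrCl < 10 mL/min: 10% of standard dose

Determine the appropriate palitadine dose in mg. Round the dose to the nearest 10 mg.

SCr = 272 / 88.4 = 3.077 mg/dL
CrCl = (140 − 44) × 97 / (72 × 3.077) = 9312.0 / 221.54 ≈ 42.0 mL/min
CrCl ≈ 42 mL/min → bracket 40–54 mL/min.
45% of 800 mg = 360 mg

360 mg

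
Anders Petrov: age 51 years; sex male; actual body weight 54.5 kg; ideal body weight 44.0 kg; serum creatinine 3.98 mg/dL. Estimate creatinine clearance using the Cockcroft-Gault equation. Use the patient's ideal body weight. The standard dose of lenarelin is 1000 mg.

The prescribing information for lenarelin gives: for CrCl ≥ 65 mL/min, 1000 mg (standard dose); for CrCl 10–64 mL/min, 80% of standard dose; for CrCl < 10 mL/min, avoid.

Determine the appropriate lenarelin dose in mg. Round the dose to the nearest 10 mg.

CrCl = (140 − 51) × 44 / (72 × 3.98) = 3916.0 / 286.56 ≈ 13.7 mL/min
CrCl ≈ 14 mL/min → bracket 10–64 mL/min.
80% of 1000 mg = 800 mg

800 mg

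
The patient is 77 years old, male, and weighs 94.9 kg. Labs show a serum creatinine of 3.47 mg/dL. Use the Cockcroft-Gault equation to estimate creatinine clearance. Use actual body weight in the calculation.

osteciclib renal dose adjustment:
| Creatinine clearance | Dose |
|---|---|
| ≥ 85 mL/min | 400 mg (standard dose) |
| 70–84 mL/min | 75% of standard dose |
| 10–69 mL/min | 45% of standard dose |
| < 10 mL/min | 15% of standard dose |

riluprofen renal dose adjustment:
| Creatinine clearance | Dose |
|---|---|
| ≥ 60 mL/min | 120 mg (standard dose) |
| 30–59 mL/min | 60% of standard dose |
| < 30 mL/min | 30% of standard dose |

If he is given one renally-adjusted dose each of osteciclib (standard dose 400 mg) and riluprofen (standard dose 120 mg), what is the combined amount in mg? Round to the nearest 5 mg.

CrCl = (140 − 77) × 94.9 / (72 × 3.47) = 5978.7 / 249.84 ≈ 23.9 mL/min
CrCl ≈ 24 mL/min.
osteciclib: 10–69 mL/min → 45% of 400 mg = 180 mg.
riluprofen: < 30 mL/min → 30% of 120 mg = 36 mg.
Total = 180 + 36 = 216 mg.

215 mg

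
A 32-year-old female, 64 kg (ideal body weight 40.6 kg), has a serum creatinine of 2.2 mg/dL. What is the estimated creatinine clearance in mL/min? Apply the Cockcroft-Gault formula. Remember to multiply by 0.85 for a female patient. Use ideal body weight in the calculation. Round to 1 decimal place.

23.5 mL/min

CrCl = (140 − 32) × 40.6 / (72 × 2.2) × 0.85 = 4384.8 / 158.40 × 0.85 ≈ 23.5 mL/min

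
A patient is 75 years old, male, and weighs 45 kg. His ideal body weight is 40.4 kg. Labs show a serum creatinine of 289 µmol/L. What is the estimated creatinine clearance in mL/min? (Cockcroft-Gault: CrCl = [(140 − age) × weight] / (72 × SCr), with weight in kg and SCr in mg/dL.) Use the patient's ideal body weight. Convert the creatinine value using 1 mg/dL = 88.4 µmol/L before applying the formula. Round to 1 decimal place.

SCr = 289 / 88.4 = 3.269 mg/dL
CrCl = (140 − 75) × 40.4 / (72 × 3.269) = 2626.0 / 235.37 ≈ 11.2 mL/min

11.2 mL/min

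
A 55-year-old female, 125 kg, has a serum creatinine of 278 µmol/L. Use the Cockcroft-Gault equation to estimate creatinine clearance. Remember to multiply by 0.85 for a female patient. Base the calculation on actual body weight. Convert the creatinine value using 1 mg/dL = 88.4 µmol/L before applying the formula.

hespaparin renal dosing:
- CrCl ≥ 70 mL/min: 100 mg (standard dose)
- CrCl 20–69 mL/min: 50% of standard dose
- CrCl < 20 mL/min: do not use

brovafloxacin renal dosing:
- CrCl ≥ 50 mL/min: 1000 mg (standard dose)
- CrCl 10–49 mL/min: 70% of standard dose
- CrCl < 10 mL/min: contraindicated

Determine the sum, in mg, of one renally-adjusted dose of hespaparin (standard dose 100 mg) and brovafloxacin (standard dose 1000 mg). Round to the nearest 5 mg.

SCr = 278 / 88.4 = 3.145 mg/dL
CrCl = (140 − 55) × 125 / (72 × 3.145) × 0.85 = 10625.0 / 226.44 × 0.85 ≈ 39.9 mL/min
CrCl ≈ 40 mL/min.
hespaparin: 20–69 mL/min → 50% of 100 mg = 50 mg.
brovafloxacin: 10–49 mL/min → 70% of 1000 mg = 700 mg.
Total = 50 + 700 = 750 mg.

750 mg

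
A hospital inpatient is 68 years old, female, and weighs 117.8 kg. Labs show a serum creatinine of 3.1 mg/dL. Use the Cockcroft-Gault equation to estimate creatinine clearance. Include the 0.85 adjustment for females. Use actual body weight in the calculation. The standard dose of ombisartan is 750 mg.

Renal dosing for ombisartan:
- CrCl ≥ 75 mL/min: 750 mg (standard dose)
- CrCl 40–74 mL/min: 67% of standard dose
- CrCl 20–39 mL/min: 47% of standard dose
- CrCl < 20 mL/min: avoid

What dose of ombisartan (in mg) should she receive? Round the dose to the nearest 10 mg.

CrCl = (140 − 68) × 117.8 / (72 × 3.1) × 0.85 = 8481.6 / 223.20 × 0.85 ≈ 32.3 mL/min
CrCl ≈ 32 mL/min → bracket 20–39 mL/min.
47% of 750 mg = 352.5 mg → 350 mg

350 mg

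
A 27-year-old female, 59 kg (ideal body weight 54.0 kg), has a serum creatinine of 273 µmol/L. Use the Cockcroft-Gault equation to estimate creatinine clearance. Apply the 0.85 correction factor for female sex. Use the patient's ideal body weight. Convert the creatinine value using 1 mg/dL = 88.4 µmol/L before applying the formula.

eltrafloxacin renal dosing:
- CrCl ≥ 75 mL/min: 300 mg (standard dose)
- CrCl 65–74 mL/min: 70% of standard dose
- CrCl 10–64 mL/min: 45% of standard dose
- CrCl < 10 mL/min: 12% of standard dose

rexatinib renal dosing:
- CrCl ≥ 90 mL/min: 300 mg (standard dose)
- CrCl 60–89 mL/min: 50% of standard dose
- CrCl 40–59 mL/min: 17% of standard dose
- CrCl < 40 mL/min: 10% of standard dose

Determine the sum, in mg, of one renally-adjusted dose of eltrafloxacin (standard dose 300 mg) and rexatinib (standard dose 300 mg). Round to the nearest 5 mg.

SCr = 273 / 88.4 = 3.088 mg/dL
CrCl = (140 − 27) × 54 / (72 × 3.088) × 0.85 = 6102.0 / 222.34 × 0.85 ≈ 23.3 mL/min
CrCl ≈ 23 mL/min.
eltrafloxacin: 10–64 mL/min → 45% of 300 mg = 135 mg.
rexatinib: < 40 mL/min → 10% of 300 mg = 30 mg.
Total = 135 + 30 = 165 mg.

165 mg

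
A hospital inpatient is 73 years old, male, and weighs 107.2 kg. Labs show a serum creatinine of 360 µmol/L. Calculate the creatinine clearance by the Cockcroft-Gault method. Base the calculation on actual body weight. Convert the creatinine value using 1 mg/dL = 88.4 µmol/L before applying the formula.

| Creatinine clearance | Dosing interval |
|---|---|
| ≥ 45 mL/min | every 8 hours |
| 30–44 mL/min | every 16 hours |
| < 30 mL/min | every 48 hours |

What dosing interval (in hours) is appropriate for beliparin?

SCr = 360 / 88.4 = 4.072 mg/dL
CrCl = (140 − 73) × 107.2 / (72 × 4.072) = 7182.4 / 293.18 ≈ 24.5 mL/min
CrCl ≈ 24 mL/min → bracket < 30 mL/min → every 48 hours.

every 48 hours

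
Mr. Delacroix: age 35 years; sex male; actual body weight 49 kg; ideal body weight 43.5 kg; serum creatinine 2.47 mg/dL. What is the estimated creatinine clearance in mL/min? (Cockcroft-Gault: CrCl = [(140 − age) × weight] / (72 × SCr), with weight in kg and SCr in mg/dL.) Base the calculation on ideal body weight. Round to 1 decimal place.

25.7 mL/min

CrCl = (140 − 35) × 43.5 / (72 × 2.47) = 4567.5 / 177.84 ≈ 25.7 mL/min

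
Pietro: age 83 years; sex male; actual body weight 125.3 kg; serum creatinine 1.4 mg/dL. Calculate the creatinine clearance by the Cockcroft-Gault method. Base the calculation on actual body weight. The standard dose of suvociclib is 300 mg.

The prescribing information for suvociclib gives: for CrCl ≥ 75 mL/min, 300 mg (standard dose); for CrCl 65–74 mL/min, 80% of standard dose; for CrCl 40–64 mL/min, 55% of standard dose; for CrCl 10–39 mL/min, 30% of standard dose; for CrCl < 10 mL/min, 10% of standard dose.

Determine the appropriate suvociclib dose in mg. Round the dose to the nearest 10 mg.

240 mg

CrCl = (140 − 83) × 125.3 / (72 × 1.4) = 7142.1 / 100.80 ≈ 70.9 mL/min
CrCl ≈ 71 mL/min → bracket 65–74 mL/min.
80% of 300 mg = 240 mg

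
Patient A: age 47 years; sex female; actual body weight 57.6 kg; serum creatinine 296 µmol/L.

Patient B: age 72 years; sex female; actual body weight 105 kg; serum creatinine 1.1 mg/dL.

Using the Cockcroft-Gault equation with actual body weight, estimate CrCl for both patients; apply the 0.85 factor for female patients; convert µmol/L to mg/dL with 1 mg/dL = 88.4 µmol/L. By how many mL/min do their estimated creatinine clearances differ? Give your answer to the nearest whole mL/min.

Patient A: SCr = 296 / 88.4 = 3.348 mg/dL
Patient A: CrCl = (140 − 47) × 57.6 / (72 × 3.348) × 0.85 = 5356.8 / 241.06 × 0.85 ≈ 18.9 mL/min
Patient B: CrCl = (140 − 72) × 105 / (72 × 1.1) × 0.85 = 7140.0 / 79.20 × 0.85 ≈ 76.6 mL/min
|18.9 − 76.6| = 57.7 mL/min

58 mL/min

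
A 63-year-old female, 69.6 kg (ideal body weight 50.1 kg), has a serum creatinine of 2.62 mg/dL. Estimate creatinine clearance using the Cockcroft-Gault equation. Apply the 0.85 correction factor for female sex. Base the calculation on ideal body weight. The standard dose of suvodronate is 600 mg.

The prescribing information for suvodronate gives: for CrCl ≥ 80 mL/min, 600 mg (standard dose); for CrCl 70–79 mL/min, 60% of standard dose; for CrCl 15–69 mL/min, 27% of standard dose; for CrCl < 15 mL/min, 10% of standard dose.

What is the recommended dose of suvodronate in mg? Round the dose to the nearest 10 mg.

CrCl = (140 − 63) × 50.1 / (72 × 2.62) × 0.85 = 3857.7 / 188.64 × 0.85 ≈ 17.4 mL/min
CrCl ≈ 17 mL/min → bracket 15–69 mL/min.
27% of 600 mg = 162 mg → 160 mg

160 mg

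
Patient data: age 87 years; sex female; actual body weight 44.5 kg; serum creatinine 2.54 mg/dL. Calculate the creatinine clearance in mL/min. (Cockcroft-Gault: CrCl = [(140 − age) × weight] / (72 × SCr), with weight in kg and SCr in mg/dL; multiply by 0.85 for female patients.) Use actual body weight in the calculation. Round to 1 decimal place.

CrCl = (140 − 87) × 44.5 / (72 × 2.54) × 0.85 = 2358.5 / 182.88 × 0.85 ≈ 11.0 mL/min

11.0 mL/min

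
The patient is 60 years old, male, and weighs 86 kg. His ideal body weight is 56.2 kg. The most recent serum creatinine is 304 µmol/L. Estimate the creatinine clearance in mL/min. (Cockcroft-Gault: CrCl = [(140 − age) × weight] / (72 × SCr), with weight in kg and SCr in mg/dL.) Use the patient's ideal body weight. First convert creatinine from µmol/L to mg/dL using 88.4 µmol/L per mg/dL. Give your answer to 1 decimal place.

SCr = 304 / 88.4 = 3.439 mg/dL
CrCl = (140 − 60) × 56.2 / (72 × 3.439) = 4496.0 / 247.61 ≈ 18.2 mL/min

18.2 mL/min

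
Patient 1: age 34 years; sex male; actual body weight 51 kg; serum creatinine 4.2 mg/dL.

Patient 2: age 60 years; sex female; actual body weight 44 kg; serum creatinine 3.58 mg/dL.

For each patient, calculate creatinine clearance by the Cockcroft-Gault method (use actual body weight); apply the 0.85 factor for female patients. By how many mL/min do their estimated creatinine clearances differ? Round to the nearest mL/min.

6 mL/min

Patient 1: CrCl = (140 − 34) × 51 / (72 × 4.2) = 5406.0 / 302.40 ≈ 17.9 mL/min
Patient 2: CrCl = (140 − 60) × 44 / (72 × 3.58) × 0.85 = 3520.0 / 257.76 × 0.85 ≈ 11.6 mL/min
|17.9 − 11.6| = 6.3 mL/min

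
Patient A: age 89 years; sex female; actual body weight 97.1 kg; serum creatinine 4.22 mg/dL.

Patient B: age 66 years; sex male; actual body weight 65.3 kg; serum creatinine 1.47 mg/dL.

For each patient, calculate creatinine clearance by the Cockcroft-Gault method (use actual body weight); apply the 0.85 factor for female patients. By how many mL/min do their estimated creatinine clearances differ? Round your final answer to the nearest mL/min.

32 mL/min

Patient A: CrCl = (140 − 89) × 97.1 / (72 × 4.22) × 0.85 = 4952.1 / 303.84 × 0.85 ≈ 13.9 mL/min
Patient B: CrCl = (140 − 66) × 65.3 / (72 × 1.47) = 4832.2 / 105.84 ≈ 45.7 mL/min
|13.9 − 45.7| = 31.8 mL/min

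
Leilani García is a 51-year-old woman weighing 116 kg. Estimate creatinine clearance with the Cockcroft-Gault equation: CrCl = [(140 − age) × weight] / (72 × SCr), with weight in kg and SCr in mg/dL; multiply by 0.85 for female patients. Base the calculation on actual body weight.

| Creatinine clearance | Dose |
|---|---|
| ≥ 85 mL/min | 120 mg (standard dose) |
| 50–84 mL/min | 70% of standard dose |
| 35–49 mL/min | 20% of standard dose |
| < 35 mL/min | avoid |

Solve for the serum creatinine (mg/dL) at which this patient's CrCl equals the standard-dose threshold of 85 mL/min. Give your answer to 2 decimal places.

Standard dose requires CrCl ≥ 85 mL/min.
Set (140 − 51) × 116 × 0.85 / (72 × SCr) = 85
SCr = (140 − 51) × 116 × 0.85 / (72 × 85) = 1.434 mg/dL

1.43 mg/dL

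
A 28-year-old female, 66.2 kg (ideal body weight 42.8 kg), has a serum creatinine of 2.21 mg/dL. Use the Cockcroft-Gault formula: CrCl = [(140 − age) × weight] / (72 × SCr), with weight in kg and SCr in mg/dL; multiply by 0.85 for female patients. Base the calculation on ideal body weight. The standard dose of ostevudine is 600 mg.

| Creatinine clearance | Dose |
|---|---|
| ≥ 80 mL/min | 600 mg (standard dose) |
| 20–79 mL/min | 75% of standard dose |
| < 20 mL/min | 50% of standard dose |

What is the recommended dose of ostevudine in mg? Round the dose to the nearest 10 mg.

450 mg

CrCl = (140 − 28) × 42.8 / (72 × 2.21) × 0.85 = 4793.6 / 159.12 × 0.85 ≈ 25.6 mL/min
CrCl ≈ 26 mL/min → bracket 20–79 mL/min.
75% of 600 mg = 450 mg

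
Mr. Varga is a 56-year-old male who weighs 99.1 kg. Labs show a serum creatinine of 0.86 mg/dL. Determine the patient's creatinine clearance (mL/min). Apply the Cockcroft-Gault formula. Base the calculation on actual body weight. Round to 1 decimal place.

CrCl = (140 − 56) × 99.1 / (72 × 0.86) = 8324.4 / 61.92 ≈ 134.4 mL/min

134.4 mL/min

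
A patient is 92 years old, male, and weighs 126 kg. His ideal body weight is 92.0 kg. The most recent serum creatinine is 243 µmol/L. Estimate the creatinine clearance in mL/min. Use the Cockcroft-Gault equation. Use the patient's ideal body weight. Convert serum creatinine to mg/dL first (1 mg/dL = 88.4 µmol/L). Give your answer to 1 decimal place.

22.3 mL/min

SCr = 243 / 88.4 = 2.749 mg/dL
CrCl = (140 − 92) × 92 / (72 × 2.749) = 4416.0 / 197.93 ≈ 22.3 mL/min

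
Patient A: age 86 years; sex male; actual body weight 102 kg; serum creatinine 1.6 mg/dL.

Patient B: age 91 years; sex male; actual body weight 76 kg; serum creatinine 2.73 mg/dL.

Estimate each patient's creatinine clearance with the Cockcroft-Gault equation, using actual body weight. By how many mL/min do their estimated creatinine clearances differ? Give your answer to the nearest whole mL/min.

29 mL/min

Patient A: CrCl = (140 − 86) × 102 / (72 × 1.6) = 5508.0 / 115.20 ≈ 47.8 mL/min
Patient B: CrCl = (140 − 91) × 76 / (72 × 2.73) = 3724.0 / 196.56 ≈ 18.9 mL/min
|47.8 − 18.9| = 28.9 mL/min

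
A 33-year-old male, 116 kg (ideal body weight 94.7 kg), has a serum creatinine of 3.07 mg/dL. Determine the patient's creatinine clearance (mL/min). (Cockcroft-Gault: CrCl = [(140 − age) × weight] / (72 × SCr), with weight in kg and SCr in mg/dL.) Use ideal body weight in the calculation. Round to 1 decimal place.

CrCl = (140 − 33) × 94.7 / (72 × 3.07) = 10132.9 / 221.04 ≈ 45.8 mL/min

45.8 mL/min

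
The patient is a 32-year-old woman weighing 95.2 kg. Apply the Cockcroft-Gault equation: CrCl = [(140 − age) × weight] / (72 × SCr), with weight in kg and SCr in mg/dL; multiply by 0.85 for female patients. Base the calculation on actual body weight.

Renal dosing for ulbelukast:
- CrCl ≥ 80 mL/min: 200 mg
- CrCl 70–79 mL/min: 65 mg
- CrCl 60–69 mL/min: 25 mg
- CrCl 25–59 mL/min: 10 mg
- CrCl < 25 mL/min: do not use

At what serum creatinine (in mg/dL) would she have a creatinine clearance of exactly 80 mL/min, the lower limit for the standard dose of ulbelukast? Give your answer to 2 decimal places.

1.52 mg/dL

Standard dose requires CrCl ≥ 80 mL/min.
Set (140 − 32) × 95.2 × 0.85 / (72 × SCr) = 80
SCr = (140 − 32) × 95.2 × 0.85 / (72 × 80) = 1.517 mg/dL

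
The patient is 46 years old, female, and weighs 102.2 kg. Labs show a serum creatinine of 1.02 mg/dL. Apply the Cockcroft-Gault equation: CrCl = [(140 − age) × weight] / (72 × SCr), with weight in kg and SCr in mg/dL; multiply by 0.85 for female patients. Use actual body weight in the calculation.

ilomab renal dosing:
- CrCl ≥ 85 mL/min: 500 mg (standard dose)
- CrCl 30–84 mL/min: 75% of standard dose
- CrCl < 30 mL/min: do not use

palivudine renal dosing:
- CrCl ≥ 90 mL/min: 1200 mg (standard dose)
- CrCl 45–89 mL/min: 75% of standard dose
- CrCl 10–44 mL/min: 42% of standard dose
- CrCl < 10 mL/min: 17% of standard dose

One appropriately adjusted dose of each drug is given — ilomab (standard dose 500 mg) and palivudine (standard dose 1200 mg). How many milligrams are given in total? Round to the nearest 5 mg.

CrCl = (140 − 46) × 102.2 / (72 × 1.02) × 0.85 = 9606.8 / 73.44 × 0.85 ≈ 111.2 mL/min
CrCl ≈ 111 mL/min.
ilomab: ≥ 85 mL/min → 100% of 500 mg = 500 mg.
palivudine: ≥ 90 mL/min → 100% of 1200 mg = 1200 mg.
Total = 500 + 1200 = 1700 mg.

1700 mg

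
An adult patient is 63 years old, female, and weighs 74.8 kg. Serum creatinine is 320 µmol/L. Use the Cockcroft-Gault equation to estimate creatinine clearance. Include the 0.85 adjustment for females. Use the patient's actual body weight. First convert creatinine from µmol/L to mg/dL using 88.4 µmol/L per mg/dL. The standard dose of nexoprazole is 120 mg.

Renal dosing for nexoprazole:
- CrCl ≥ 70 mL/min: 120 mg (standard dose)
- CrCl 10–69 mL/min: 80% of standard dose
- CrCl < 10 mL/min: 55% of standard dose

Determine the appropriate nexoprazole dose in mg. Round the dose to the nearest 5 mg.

95 mg

SCr = 320 / 88.4 = 3.62 mg/dL
CrCl = (140 − 63) × 74.8 / (72 × 3.62) × 0.85 = 5759.6 / 260.64 × 0.85 ≈ 18.8 mL/min
CrCl ≈ 19 mL/min → bracket 10–69 mL/min.
80% of 120 mg = 96 mg → 95 mg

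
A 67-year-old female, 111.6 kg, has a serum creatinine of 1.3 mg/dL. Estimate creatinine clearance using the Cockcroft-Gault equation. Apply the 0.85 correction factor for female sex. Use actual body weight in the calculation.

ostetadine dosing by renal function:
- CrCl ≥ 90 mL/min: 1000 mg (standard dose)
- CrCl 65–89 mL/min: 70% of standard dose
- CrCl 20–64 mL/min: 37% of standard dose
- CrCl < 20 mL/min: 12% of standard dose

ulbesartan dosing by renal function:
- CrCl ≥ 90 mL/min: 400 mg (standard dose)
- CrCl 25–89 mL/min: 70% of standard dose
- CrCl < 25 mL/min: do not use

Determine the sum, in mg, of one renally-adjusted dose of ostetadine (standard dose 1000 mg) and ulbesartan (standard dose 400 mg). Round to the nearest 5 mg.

CrCl = (140 − 67) × 111.6 / (72 × 1.3) × 0.85 = 8146.8 / 93.60 × 0.85 ≈ 74.0 mL/min
CrCl ≈ 74 mL/min.
ostetadine: 65–89 mL/min → 70% of 1000 mg = 700 mg.
ulbesartan: 25–89 mL/min → 70% of 400 mg = 280 mg.
Total = 700 + 280 = 980 mg.

980 mg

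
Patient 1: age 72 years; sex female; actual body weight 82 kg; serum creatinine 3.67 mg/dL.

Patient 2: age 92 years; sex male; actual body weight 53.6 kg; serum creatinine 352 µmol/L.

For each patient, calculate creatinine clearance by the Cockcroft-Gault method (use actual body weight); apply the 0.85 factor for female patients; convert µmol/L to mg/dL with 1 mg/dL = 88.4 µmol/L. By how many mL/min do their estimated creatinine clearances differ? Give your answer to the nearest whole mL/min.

Patient 1: CrCl = (140 − 72) × 82 / (72 × 3.67) × 0.85 = 5576.0 / 264.24 × 0.85 ≈ 17.9 mL/min
Patient 2: SCr = 352 / 88.4 = 3.982 mg/dL
Patient 2: CrCl = (140 − 92) × 53.6 / (72 × 3.982) = 2572.8 / 286.70 ≈ 9.0 mL/min
|17.9 − 9.0| = 8.9 mL/min

9 mL/min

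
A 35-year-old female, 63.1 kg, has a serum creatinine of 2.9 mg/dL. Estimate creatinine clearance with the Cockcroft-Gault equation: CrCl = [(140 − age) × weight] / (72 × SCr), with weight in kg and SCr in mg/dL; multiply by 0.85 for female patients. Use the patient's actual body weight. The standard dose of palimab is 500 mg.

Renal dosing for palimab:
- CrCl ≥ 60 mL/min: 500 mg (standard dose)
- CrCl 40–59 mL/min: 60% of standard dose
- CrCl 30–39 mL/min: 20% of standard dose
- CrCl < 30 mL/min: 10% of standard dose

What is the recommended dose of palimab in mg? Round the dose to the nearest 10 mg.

CrCl = (140 − 35) × 63.1 / (72 × 2.9) × 0.85 = 6625.5 / 208.80 × 0.85 ≈ 27.0 mL/min
CrCl ≈ 27 mL/min → bracket < 30 mL/min.
10% of 500 mg = 50 mg

50 mg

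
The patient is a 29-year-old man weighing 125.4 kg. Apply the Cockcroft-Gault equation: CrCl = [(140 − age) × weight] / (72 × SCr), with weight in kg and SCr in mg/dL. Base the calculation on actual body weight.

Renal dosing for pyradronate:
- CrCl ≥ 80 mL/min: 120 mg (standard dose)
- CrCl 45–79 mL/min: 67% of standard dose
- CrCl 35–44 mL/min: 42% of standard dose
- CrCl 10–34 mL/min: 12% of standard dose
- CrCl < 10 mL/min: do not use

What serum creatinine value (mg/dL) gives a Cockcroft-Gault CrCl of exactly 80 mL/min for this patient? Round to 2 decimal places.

2.42 mg/dL

Standard dose requires CrCl ≥ 80 mL/min.
Set (140 − 29) × 125.4 / (72 × SCr) = 80
SCr = (140 − 29) × 125.4 / (72 × 80) = 2.417 mg/dL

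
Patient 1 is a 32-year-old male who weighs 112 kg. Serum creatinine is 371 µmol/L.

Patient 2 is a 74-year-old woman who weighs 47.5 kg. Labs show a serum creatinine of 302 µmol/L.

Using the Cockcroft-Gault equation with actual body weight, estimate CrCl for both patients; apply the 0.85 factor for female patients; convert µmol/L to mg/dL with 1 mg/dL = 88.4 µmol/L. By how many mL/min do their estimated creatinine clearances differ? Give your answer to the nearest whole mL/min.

Patient 1: SCr = 371 / 88.4 = 4.197 mg/dL
Patient 1: CrCl = (140 − 32) × 112 / (72 × 4.197) = 12096.0 / 302.18 ≈ 40.0 mL/min
Patient 2: SCr = 302 / 88.4 = 3.416 mg/dL
Patient 2: CrCl = (140 − 74) × 47.5 / (72 × 3.416) × 0.85 = 3135.0 / 245.95 × 0.85 ≈ 10.8 mL/min
|40.0 − 10.8| = 29.2 mL/min

29 mL/min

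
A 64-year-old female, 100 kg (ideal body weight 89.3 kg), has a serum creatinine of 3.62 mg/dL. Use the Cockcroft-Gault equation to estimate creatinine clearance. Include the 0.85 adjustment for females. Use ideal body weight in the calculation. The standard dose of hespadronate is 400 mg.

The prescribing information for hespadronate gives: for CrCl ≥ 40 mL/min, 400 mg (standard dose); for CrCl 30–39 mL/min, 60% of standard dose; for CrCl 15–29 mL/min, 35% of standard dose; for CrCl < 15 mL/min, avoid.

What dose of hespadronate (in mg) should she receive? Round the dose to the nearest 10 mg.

140 mg

CrCl = (140 − 64) × 89.3 / (72 × 3.62) × 0.85 = 6786.8 / 260.64 × 0.85 ≈ 22.1 mL/min
CrCl ≈ 22 mL/min → bracket 15–29 mL/min.
35% of 400 mg = 140 mg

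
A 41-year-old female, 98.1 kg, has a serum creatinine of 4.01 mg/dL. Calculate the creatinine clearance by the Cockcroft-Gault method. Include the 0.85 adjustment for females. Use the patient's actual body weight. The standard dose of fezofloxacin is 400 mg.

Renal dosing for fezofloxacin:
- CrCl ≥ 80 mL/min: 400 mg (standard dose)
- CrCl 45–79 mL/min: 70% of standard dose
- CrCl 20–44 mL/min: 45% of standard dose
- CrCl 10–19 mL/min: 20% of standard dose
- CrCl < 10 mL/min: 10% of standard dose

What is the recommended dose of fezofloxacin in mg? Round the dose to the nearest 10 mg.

CrCl = (140 − 41) × 98.1 / (72 × 4.01) × 0.85 = 9711.9 / 288.72 × 0.85 ≈ 28.6 mL/min
CrCl ≈ 29 mL/min → bracket 20–44 mL/min.
45% of 400 mg = 180 mg

180 mg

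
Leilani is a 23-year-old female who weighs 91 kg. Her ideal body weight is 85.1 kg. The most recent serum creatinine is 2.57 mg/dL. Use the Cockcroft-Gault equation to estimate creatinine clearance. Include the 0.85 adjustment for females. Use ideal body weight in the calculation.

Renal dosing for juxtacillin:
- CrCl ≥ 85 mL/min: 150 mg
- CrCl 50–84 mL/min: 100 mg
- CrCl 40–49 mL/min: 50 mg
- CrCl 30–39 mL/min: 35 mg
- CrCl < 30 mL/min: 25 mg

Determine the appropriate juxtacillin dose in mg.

CrCl = (140 − 23) × 85.1 / (72 × 2.57) × 0.85 = 9956.7 / 185.04 × 0.85 ≈ 45.7 mL/min
CrCl ≈ 46 mL/min → bracket 40–49 mL/min.
Dose for this bracket: 50 mg.

50 mg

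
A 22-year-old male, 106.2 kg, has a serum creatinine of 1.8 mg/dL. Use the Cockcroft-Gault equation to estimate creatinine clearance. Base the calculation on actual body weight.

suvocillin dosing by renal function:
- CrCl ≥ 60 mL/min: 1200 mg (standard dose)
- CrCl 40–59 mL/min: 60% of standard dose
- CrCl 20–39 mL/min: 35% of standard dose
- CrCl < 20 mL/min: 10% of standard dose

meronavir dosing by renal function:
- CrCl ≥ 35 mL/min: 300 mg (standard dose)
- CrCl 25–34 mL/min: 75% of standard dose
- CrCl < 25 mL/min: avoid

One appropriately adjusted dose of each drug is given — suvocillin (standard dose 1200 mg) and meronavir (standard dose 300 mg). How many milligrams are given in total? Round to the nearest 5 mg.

CrCl = (140 − 22) × 106.2 / (72 × 1.8) = 12531.6 / 129.60 ≈ 96.7 mL/min
CrCl ≈ 97 mL/min.
suvocillin: ≥ 60 mL/min → 100% of 1200 mg = 1200 mg.
meronavir: ≥ 35 mL/min → 100% of 300 mg = 300 mg.
Total = 1200 + 300 = 1500 mg.

1500 mg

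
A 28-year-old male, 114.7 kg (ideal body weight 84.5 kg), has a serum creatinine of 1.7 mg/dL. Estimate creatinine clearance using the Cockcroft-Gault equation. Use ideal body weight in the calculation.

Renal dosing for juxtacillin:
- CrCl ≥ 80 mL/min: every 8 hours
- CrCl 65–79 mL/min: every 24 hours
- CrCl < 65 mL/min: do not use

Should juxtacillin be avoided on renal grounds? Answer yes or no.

no

CrCl = (140 − 28) × 84.5 / (72 × 1.7) = 9464.0 / 122.40 ≈ 77.3 mL/min
CrCl ≈ 77 mL/min, which is ≥ 65 mL/min.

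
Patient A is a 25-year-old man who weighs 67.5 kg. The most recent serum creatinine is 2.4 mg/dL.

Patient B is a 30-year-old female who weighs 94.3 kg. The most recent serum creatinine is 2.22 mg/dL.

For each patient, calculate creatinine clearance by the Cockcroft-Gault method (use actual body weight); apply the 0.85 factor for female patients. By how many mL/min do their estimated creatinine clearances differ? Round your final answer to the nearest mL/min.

10 mL/min

Patient A: CrCl = (140 − 25) × 67.5 / (72 × 2.4) = 7762.5 / 172.80 ≈ 44.9 mL/min
Patient B: CrCl = (140 − 30) × 94.3 / (72 × 2.22) × 0.85 = 10373.0 / 159.84 × 0.85 ≈ 55.2 mL/min
|44.9 − 55.2| = 10.3 mL/min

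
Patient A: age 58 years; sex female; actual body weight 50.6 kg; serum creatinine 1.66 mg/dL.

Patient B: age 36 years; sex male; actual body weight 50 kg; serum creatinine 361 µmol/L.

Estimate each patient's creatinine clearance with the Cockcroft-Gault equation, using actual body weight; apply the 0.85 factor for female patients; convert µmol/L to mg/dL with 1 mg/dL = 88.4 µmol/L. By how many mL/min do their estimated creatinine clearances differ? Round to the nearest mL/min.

12 mL/min

Patient A: CrCl = (140 − 58) × 50.6 / (72 × 1.66) × 0.85 = 4149.2 / 119.52 × 0.85 ≈ 29.5 mL/min
Patient B: SCr = 361 / 88.4 = 4.084 mg/dL
Patient B: CrCl = (140 − 36) × 50 / (72 × 4.084) = 5200.0 / 294.05 ≈ 17.7 mL/min
|29.5 − 17.7| = 11.8 mL/min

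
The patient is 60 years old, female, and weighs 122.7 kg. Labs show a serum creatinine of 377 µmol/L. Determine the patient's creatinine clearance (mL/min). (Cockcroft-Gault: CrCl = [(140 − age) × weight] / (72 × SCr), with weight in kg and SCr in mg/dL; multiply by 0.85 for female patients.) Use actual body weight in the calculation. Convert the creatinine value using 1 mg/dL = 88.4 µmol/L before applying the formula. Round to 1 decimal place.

SCr = 377 / 88.4 = 4.265 mg/dL
CrCl = (140 − 60) × 122.7 / (72 × 4.265) × 0.85 = 9816.0 / 307.08 × 0.85 ≈ 27.2 mL/min

27.2 mL/min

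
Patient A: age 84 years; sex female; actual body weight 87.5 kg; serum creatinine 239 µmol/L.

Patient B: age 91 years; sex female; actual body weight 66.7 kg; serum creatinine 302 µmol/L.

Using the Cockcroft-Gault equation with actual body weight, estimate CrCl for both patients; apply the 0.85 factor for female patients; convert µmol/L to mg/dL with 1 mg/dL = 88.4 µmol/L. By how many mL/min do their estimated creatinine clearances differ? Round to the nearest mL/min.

Patient A: SCr = 239 / 88.4 = 2.704 mg/dL
Patient A: CrCl = (140 − 84) × 87.5 / (72 × 2.704) × 0.85 = 4900.0 / 194.69 × 0.85 ≈ 21.4 mL/min
Patient B: SCr = 302 / 88.4 = 3.416 mg/dL
Patient B: CrCl = (140 − 91) × 66.7 / (72 × 3.416) × 0.85 = 3268.3 / 245.95 × 0.85 ≈ 11.3 mL/min
|21.4 − 11.3| = 10.1 mL/min

10 mL/min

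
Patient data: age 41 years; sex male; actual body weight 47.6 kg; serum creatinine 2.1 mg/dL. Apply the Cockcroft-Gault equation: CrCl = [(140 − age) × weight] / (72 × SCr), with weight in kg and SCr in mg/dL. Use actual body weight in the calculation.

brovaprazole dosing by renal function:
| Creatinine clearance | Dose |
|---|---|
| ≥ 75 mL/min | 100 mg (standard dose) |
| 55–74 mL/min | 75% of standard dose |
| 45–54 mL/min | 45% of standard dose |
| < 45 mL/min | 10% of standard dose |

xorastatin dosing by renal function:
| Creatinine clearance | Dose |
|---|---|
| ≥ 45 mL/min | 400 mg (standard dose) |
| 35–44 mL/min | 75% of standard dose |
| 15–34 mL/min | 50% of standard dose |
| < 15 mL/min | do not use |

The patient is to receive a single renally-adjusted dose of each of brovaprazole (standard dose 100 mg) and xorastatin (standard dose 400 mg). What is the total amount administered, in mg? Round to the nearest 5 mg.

210 mg

CrCl = (140 − 41) × 47.6 / (72 × 2.1) = 4712.4 / 151.20 ≈ 31.2 mL/min
CrCl ≈ 31 mL/min.
brovaprazole: < 45 mL/min → 10% of 100 mg = 10 mg.
xorastatin: 15–34 mL/min → 50% of 400 mg = 200 mg.
Total = 10 + 200 = 210 mg.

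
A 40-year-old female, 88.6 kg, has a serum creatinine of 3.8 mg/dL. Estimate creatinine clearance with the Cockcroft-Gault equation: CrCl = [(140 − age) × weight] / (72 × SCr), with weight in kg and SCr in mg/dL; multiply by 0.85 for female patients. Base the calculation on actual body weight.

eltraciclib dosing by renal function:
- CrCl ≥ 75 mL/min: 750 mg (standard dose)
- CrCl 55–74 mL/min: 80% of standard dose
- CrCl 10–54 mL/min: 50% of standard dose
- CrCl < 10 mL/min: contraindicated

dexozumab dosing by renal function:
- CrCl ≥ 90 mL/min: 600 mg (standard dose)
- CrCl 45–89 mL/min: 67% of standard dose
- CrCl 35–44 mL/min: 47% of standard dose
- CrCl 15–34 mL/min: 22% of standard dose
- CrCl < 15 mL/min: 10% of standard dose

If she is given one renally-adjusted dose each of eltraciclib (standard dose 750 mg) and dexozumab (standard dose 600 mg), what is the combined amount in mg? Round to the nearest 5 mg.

CrCl = (140 − 40) × 88.6 / (72 × 3.8) × 0.85 = 8860.0 / 273.60 × 0.85 ≈ 27.5 mL/min
CrCl ≈ 28 mL/min.
eltraciclib: 10–54 mL/min → 50% of 750 mg = 375 mg.
dexozumab: 15–34 mL/min → 22% of 600 mg = 132 mg.
Total = 375 + 132 = 507 mg.

505 mg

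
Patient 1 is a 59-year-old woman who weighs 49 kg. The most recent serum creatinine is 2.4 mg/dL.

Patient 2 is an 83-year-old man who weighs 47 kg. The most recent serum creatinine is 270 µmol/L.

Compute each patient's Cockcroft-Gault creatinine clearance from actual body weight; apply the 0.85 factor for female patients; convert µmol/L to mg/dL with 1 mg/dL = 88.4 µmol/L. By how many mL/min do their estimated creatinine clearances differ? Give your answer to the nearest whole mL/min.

Patient 1: CrCl = (140 − 59) × 49 / (72 × 2.4) × 0.85 = 3969.0 / 172.80 × 0.85 ≈ 19.5 mL/min
Patient 2: SCr = 270 / 88.4 = 3.054 mg/dL
Patient 2: CrCl = (140 − 83) × 47 / (72 × 3.054) = 2679.0 / 219.89 ≈ 12.2 mL/min
|19.5 − 12.2| = 7.3 mL/min

7 mL/min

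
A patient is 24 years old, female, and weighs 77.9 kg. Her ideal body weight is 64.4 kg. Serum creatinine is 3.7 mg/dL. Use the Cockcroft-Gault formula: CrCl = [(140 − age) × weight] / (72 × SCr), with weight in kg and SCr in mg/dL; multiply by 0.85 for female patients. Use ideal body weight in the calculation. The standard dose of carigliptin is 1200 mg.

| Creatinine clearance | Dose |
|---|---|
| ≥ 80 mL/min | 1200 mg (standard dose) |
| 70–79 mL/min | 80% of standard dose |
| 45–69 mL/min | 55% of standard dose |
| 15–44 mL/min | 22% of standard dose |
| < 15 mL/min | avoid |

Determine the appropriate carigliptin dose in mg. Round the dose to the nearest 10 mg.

260 mg

CrCl = (140 − 24) × 64.4 / (72 × 3.7) × 0.85 = 7470.4 / 266.40 × 0.85 ≈ 23.8 mL/min
CrCl ≈ 24 mL/min → bracket 15–44 mL/min.
22% of 1200 mg = 264 mg → 260 mg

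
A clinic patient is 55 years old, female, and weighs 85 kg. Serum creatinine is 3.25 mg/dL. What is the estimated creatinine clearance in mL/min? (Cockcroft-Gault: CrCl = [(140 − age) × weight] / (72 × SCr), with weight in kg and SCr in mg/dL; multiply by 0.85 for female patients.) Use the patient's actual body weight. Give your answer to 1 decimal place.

CrCl = (140 − 55) × 85 / (72 × 3.25) × 0.85 = 7225.0 / 234.00 × 0.85 ≈ 26.2 mL/min

26.2 mL/min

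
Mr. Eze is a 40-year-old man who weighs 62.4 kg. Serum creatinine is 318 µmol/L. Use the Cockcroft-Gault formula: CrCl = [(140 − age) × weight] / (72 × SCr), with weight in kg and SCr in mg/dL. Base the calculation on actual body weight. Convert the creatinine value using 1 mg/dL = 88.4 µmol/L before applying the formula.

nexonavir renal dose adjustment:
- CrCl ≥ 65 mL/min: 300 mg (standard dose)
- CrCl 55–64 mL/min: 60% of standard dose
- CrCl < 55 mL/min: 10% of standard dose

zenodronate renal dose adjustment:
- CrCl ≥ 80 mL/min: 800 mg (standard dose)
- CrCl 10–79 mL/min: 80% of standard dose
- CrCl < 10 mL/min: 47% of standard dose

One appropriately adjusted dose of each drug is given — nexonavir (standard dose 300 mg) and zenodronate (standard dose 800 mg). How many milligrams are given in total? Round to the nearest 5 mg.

670 mg

SCr = 318 / 88.4 = 3.597 mg/dL
CrCl = (140 − 40) × 62.4 / (72 × 3.597) = 6240.0 / 258.98 ≈ 24.1 mL/min
CrCl ≈ 24 mL/min.
nexonavir: < 55 mL/min → 10% of 300 mg = 30 mg.
zenodronate: 10–79 mL/min → 80% of 800 mg = 640 mg.
Total = 30 + 640 = 670 mg.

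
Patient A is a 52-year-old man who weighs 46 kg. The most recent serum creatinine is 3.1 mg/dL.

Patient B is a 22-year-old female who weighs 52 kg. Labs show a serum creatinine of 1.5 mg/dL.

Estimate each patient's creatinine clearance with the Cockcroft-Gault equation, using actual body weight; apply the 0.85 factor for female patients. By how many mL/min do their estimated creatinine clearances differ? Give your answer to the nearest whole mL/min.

30 mL/min

Patient A: CrCl = (140 − 52) × 46 / (72 × 3.1) = 4048.0 / 223.20 ≈ 18.1 mL/min
Patient B: CrCl = (140 − 22) × 52 / (72 × 1.5) × 0.85 = 6136.0 / 108.00 × 0.85 ≈ 48.3 mL/min
|18.1 − 48.3| = 30.2 mL/min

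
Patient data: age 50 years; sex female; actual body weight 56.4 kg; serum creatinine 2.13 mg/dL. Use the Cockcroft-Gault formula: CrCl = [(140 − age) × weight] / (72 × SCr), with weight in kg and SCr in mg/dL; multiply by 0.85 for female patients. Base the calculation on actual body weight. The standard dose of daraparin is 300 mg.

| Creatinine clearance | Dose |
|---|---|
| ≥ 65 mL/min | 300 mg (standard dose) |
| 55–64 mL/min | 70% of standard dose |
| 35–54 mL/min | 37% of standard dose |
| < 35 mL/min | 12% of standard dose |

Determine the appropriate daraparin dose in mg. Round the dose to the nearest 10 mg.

40 mg

CrCl = (140 − 50) × 56.4 / (72 × 2.13) × 0.85 = 5076.0 / 153.36 × 0.85 ≈ 28.1 mL/min
CrCl ≈ 28 mL/min → bracket < 35 mL/min.
12% of 300 mg = 36 mg → 40 mg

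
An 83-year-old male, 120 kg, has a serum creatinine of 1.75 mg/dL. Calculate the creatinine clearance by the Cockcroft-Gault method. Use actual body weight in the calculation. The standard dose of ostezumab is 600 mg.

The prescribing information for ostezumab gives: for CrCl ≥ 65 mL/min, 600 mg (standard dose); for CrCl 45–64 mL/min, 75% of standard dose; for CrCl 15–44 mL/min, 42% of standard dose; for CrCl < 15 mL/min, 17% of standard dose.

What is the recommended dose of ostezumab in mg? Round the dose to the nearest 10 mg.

CrCl = (140 − 83) × 120 / (72 × 1.75) = 6840.0 / 126.00 ≈ 54.3 mL/min
CrCl ≈ 54 mL/min → bracket 45–64 mL/min.
75% of 600 mg = 450 mg

450 mg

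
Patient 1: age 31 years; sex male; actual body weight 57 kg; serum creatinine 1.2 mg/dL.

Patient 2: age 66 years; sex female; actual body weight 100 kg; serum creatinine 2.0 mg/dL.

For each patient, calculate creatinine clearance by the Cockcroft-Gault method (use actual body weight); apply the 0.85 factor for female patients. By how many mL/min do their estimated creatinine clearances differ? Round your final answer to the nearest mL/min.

Patient 1: CrCl = (140 − 31) × 57 / (72 × 1.2) = 6213.0 / 86.40 ≈ 71.9 mL/min
Patient 2: CrCl = (140 − 66) × 100 / (72 × 2) × 0.85 = 7400.0 / 144.00 × 0.85 ≈ 43.7 mL/min
|71.9 − 43.7| = 28.2 mL/min

28 mL/min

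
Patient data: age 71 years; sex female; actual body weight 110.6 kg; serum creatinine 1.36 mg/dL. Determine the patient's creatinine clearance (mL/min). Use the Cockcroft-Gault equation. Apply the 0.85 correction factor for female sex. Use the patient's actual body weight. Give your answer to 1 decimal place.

66.2 mL/min

CrCl = (140 − 71) × 110.6 / (72 × 1.36) × 0.85 = 7631.4 / 97.92 × 0.85 ≈ 66.2 mL/min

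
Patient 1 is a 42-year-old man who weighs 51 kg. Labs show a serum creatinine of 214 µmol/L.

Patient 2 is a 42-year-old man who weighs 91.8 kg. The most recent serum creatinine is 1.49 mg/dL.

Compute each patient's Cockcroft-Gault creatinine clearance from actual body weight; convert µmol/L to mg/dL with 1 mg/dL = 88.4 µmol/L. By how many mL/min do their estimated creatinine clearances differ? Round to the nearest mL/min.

Patient 1: SCr = 214 / 88.4 = 2.421 mg/dL
Patient 1: CrCl = (140 − 42) × 51 / (72 × 2.421) = 4998.0 / 174.31 ≈ 28.7 mL/min
Patient 2: CrCl = (140 − 42) × 91.8 / (72 × 1.49) = 8996.4 / 107.28 ≈ 83.9 mL/min
|28.7 − 83.9| = 55.2 mL/min

55 mL/min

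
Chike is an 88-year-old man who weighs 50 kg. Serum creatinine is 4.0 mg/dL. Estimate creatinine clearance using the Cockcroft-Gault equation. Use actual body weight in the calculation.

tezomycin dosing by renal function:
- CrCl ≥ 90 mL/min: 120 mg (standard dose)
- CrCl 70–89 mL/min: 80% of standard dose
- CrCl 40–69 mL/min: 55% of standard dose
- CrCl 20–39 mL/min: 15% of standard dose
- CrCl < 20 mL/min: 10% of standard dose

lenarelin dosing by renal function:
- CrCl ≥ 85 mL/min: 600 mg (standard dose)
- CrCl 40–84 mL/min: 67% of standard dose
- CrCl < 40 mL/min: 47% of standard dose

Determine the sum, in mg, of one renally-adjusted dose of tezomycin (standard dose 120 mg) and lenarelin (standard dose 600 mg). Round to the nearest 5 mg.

295 mg

CrCl = (140 − 88) × 50 / (72 × 4) = 2600.0 / 288.00 ≈ 9.0 mL/min
CrCl ≈ 9 mL/min.
tezomycin: < 20 mL/min → 10% of 120 mg = 12 mg.
lenarelin: < 40 mL/min → 47% of 600 mg = 282 mg.
Total = 12 + 282 = 294 mg.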